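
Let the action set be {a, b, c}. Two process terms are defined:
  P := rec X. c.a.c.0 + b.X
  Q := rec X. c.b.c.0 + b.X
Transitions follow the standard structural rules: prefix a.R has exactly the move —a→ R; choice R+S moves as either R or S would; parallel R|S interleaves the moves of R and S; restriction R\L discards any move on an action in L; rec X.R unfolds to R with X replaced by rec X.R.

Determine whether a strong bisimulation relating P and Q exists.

P's transition system — 4 states:
  p0 = rec X. c.a.c.0 + b.X has moves --b--▸ p0, --c--▸ p1
  p1 = a.c.0 has moves --a--▸ p2
  p2 = c.0 has moves --c--▸ p3
  p3 = 0 has moves stopped
Q's transition system — 4 states:
  q0 = rec X. c.b.c.0 + b.X has moves --b--▸ q0, --c--▸ q1
  q1 = b.c.0 has moves --b--▸ q2
  q2 = c.0 has moves --c--▸ q3
  q3 = 0 has moves stopped
Coarsest stable partition (strong bisimilarity classes):
  B0 = {p0}
  B1 = {p1}
  B2 = {p2, q2}
  B3 = {p3, q3}
  B4 = {q0}
  B5 = {q1}
p0 ∈ B0, q0 ∈ B4 → different blocks

not bisimilar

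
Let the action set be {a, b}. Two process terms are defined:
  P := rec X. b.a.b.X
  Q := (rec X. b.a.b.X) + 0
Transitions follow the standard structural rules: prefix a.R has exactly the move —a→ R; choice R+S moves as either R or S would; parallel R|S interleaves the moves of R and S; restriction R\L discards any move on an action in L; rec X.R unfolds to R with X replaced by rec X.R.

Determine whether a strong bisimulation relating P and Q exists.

Reachable graph of P (3 states):
  p0 = rec X. b.a.b.X ⊢ --b--▸ p1
  p1 = a.b.(rec X. b.a.b.X) ⊢ --a--▸ p2
  p2 = b.(rec X. b.a.b.X) ⊢ --b--▸ p0
Reachable graph of Q (4 states):
  q0 = (rec X. b.a.b.X) + 0 ⊢ --b--▸ q1
  q1 = a.b.(rec X. b.a.b.X) ⊢ --a--▸ q2
  q2 = b.(rec X. b.a.b.X) ⊢ --b--▸ q3
  q3 = rec X. b.a.b.X ⊢ --b--▸ q1
Bisimilarity quotient blocks:
  B0 = {p0, q0, q3}
  B1 = {p1, q1}
  B2 = {p2, q2}
p0 ∈ B0, q0 ∈ B0 → same block

YES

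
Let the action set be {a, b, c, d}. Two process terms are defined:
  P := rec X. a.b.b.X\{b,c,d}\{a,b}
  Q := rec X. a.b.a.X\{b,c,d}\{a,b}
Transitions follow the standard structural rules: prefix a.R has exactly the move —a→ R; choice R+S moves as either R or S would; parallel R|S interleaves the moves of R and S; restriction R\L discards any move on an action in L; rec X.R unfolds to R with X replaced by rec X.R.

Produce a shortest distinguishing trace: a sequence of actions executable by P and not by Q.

abb

LTS(P): 4 reachable states
  u0 = rec X. a.b.b.X\{b,c,d}\{a,b} | ··a··> u1
  u1 = b.b.(rec X. a.b.b.X\{b,c,d}\{a,b})\{b,c,d}\{a,b} | ··b··> u2
  u2 = b.(rec X. a.b.b.X\{b,c,d}\{a,b})\{b,c,d}\{a,b} | ··b··> u3
  u3 = (rec X. a.b.b.X\{b,c,d}\{a,b})\{b,c,d}\{a,b} | stopped
LTS(Q): 4 reachable states
  v0 = rec X. a.b.a.X\{b,c,d}\{a,b} | ··a··> v1
  v1 = b.a.(rec X. a.b.a.X\{b,c,d}\{a,b})\{b,c,d}\{a,b} | ··b··> v2
  v2 = a.(rec X. a.b.a.X\{b,c,d}\{a,b})\{b,c,d}\{a,b} | ··a··> v3
  v3 = (rec X. a.b.a.X\{b,c,d}\{a,b})\{b,c,d}\{a,b} | stopped
Trace ⟨abb⟩ through P, begin at {u0}:
  [1] a ⇒ {u1}
  [2] b ⇒ {u2}
  [3] b ⇒ {u3}
  ✓ P
Trace ⟨abb⟩ through Q, begin at {v0}:
  [1] a ⇒ {v1}
  [2] b ⇒ {v2}
  [3] b ⇒ ∅ (Q stuck)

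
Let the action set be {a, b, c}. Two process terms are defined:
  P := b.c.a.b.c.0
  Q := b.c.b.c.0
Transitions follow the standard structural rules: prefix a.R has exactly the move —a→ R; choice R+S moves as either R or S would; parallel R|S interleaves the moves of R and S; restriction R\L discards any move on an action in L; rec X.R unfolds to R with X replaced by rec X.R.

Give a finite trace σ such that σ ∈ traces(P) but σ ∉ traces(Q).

bca

LTS(P): 6 reachable states
  m0 = b.c.a.b.c.0 has moves =b=> m1
  m1 = c.a.b.c.0 has moves =c=> m2
  m2 = a.b.c.0 has moves =a=> m3
  m3 = b.c.0 has moves =b=> m4
  m4 = c.0 has moves =c=> m5
  m5 = 0 has moves ·
LTS(Q): 5 reachable states
  n0 = b.c.b.c.0 has moves =b=> n1
  n1 = c.b.c.0 has moves =c=> n2
  n2 = b.c.0 has moves =b=> n3
  n3 = c.0 has moves =c=> n4
  n4 = 0 has moves ·
Executing bca from P (initial set {m0}):
  [1] b ⇒ {m1}
  [2] c ⇒ {m2}
  [3] a ⇒ {m3}
  ✓ P
Executing bca from Q (initial set {n0}):
  [1] b ⇒ {n1}
  [2] c ⇒ {n2}
  [3] a ⇒ no successor for Q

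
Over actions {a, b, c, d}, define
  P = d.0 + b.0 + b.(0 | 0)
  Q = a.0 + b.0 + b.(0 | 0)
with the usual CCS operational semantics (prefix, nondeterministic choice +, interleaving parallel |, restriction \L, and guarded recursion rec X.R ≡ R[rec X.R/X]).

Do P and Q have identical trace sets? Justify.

traces(P) ≠ traces(Q) — witness ⟨d⟩

Reachable graph of P (3 states):
  m0 = d.0 + b.0 + b.(0 | 0) has moves ··b··> m1, ··b··> m2, ··d··> m1
  m1 = 0 has moves (no moves)
  m2 = 0 | 0 has moves (no moves)
Reachable graph of Q (3 states):
  n0 = a.0 + b.0 + b.(0 | 0) has moves ··a··> n1, ··b··> n1, ··b··> n2
  n1 = 0 has moves (no moves)
  n2 = 0 | 0 has moves (no moves)
Trace ⟨d⟩ through P, begin at {m0}:
  after d @ step 1: {m1}
  ✓ P
Trace ⟨d⟩ through Q, begin at {n0}:
  after d @ step 1: ∅  — Q cannot continue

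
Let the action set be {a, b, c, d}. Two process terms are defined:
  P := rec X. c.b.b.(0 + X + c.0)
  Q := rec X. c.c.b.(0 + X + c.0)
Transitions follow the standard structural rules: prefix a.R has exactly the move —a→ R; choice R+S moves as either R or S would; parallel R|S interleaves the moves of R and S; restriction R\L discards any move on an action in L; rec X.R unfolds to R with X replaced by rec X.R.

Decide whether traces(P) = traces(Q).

traces(P) ≠ traces(Q) — witness ⟨cb⟩

Reachable graph of P (5 states):
  m0 = rec X. c.b.b.(0 + X + c.0) | -c-> m1
  m1 = b.b.(0 + (rec X. c.b.b.(0 + X + c.0)) + c.0) | -b-> m2
  m2 = b.(0 + (rec X. c.b.b.(0 + X + c.0)) + c.0) | -b-> m3
  m3 = 0 + (rec X. c.b.b.(0 + X + c.0)) + c.0 | -c-> m1, -c-> m4
  m4 = 0 | stopped
Reachable graph of Q (5 states):
  n0 = rec X. c.c.b.(0 + X + c.0) | -c-> n1
  n1 = c.b.(0 + (rec X. c.c.b.(0 + X + c.0)) + c.0) | -c-> n2
  n2 = b.(0 + (rec X. c.c.b.(0 + X + c.0)) + c.0) | -b-> n3
  n3 = 0 + (rec X. c.c.b.(0 + X + c.0)) + c.0 | -c-> n1, -c-> n4
  n4 = 0 | stopped
Trace ⟨cb⟩ through P, begin at {m0}:
  [1] c ⇒ {m1}
  [2] b ⇒ {m2}
  ✓ P
Trace ⟨cb⟩ through Q, begin at {n0}:
  [1] c ⇒ {n1}
  [2] b ⇒ ∅  — Q cannot continue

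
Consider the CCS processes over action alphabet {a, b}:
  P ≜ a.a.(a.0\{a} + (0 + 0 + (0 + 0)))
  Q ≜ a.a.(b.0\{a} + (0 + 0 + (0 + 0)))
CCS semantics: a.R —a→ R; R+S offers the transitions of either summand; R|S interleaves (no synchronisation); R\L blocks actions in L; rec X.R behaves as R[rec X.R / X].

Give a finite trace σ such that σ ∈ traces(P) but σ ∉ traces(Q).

aaa

Reachable graph of P (4 states):
  u0 = a.a.(a.0\{a} + (0 + 0 + (0 + 0))) | -a-> u1
  u1 = a.(a.0\{a} + (0 + 0 + (0 + 0))) | -a-> u2
  u2 = a.0\{a} + (0 + 0 + (0 + 0)) | -a-> u3
  u3 = 0\{a} | ∅
Reachable graph of Q (4 states):
  v0 = a.a.(b.0\{a} + (0 + 0 + (0 + 0))) | -a-> v1
  v1 = a.(b.0\{a} + (0 + 0 + (0 + 0))) | -a-> v2
  v2 = b.0\{a} + (0 + 0 + (0 + 0)) | -b-> v3
  v3 = 0\{a} | ∅
Executing aaa from P (initial set {u0}):
  [1] a ⇒ {u1}
  [2] a ⇒ {u2}
  [3] a ⇒ {u3}
  P completes σ.
Executing aaa from Q (initial set {v0}):
  [1] a ⇒ {v1}
  [2] a ⇒ {v2}
  [3] a ⇒ no successor for Q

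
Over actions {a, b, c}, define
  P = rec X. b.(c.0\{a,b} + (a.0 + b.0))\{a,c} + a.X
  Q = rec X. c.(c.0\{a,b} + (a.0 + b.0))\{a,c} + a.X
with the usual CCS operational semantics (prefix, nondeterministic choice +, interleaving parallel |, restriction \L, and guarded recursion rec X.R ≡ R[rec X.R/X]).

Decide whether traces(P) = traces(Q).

LTS(P): 3 reachable states
  u0 = rec X. b.(c.0\{a,b} + (a.0 + b.0))\{a,c} + a.X has moves ··a··> u0, ··b··> u1
  u1 = (c.0\{a,b} + (a.0 + b.0))\{a,c} has moves ··b··> u2
  u2 = 0\{a,c} has moves ∅
LTS(Q): 3 reachable states
  v0 = rec X. c.(c.0\{a,b} + (a.0 + b.0))\{a,c} + a.X has moves ··a··> v0, ··c··> v1
  v1 = (c.0\{a,b} + (a.0 + b.0))\{a,c} has moves ··b··> v2
  v2 = 0\{a,c} has moves ∅
Trace ⟨b⟩ through P, begin at {u0}:
  [1] b ⇒ {u1}
  ✓ P
Trace ⟨b⟩ through Q, begin at {v0}:
  [1] b ⇒ ∅ (Q stuck)

trace-distinct — witness ⟨b⟩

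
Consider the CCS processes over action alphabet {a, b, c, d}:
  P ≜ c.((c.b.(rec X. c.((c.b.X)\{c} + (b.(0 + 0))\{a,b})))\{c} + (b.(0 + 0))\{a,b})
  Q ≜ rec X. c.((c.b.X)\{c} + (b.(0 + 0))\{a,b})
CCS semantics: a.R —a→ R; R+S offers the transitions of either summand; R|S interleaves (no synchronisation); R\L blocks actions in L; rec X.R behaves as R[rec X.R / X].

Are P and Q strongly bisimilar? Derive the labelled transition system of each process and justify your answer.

P ~ Q

P's transition system — 2 states:
  m0 = c.((c.b.(rec X. c.((c.b.X)\{c} + (b.(0 + 0))\{a,b})))\{c} + (b.(0 + 0))\{a,b}) → =c=> m1
  m1 = (c.b.(rec X. c.((c.b.X)\{c} + (b.(0 + 0))\{a,b})))\{c} + (b.(0 + 0))\{a,b} → (no moves)
Q's transition system — 2 states:
  n0 = rec X. c.((c.b.X)\{c} + (b.(0 + 0))\{a,b}) → =c=> n1
  n1 = (c.b.(rec X. c.((c.b.X)\{c} + (b.(0 + 0))\{a,b})))\{c} + (b.(0 + 0))\{a,b} → (no moves)
Bisimilarity quotient blocks:
  B0 = {m0, n0}
  B1 = {m1, n1}
m0 ∈ B0, n0 ∈ B0 → same block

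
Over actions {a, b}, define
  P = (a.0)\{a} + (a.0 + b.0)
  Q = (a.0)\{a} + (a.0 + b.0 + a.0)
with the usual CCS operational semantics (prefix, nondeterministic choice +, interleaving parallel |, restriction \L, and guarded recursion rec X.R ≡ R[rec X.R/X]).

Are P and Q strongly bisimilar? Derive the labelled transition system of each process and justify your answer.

P's transition system — 2 states:
  m0 = (a.0)\{a} + (a.0 + b.0) | -a-> m1, -b-> m1
  m1 = 0 | deadlocked
Q's transition system — 2 states:
  n0 = (a.0)\{a} + (a.0 + b.0 + a.0) | -a-> n1, -b-> n1
  n1 = 0 | deadlocked
Partition-refinement fixed point:
  B0 = {m0, n0}
  B1 = {m1, n1}
m0 ∈ B0, n0 ∈ B0 → same block

YES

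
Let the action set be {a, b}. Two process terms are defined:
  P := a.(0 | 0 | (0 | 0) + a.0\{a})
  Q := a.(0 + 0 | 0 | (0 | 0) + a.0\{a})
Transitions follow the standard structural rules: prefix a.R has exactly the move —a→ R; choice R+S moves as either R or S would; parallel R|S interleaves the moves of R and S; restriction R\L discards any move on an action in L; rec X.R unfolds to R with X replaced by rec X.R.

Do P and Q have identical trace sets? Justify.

trace-equivalent

Reachable graph of P (3 states):
  m0 = a.(0 | 0 | (0 | 0) + a.0\{a}) | —a→ m1
  m1 = 0 | 0 | (0 | 0) + a.0\{a} | —a→ m2
  m2 = 0\{a} | ·
Reachable graph of Q (3 states):
  n0 = a.(0 + 0 | 0 | (0 | 0) + a.0\{a}) | —a→ n1
  n1 = 0 + 0 | 0 | (0 | 0) + a.0\{a} | —a→ n2
  n2 = 0\{a} | ·
Partition-refinement fixed point:
  B0 = {m0, n0}
  B1 = {m1, n1}
  B2 = {m2, n2}
m0 ∈ B0, n0 ∈ B0 → same block
Bisimilar ⇒ trace-equivalent.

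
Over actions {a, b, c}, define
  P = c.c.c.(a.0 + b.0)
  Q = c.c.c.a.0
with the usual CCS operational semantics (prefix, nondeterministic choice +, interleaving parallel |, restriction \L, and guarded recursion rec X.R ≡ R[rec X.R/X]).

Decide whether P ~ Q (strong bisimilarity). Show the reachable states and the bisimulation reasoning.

P's transition system — 5 states:
  m0 = c.c.c.(a.0 + b.0) | =c=> m1
  m1 = c.c.(a.0 + b.0) | =c=> m2
  m2 = c.(a.0 + b.0) | =c=> m3
  m3 = a.0 + b.0 | =a=> m4, =b=> m4
  m4 = 0 | stopped
Q's transition system — 5 states:
  n0 = c.c.c.a.0 | =c=> n1
  n1 = c.c.a.0 | =c=> n2
  n2 = c.a.0 | =c=> n3
  n3 = a.0 | =a=> n4
  n4 = 0 | stopped
Partition-refinement fixed point:
  B0 = {m0}
  B1 = {m1}
  B2 = {m2}
  B3 = {m3}
  B4 = {m4, n4}
  B5 = {n0}
  B6 = {n1}
  B7 = {n2}
  B8 = {n3}
m0 ∈ B0, n0 ∈ B5 → different blocks

P ≁ Q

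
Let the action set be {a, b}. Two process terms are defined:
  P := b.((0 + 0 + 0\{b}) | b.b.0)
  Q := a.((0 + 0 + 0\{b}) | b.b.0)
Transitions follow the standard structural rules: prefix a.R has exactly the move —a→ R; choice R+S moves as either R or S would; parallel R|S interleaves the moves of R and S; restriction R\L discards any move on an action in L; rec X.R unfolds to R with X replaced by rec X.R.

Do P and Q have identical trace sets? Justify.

P's transition system — 4 states:
  m0 = b.((0 + 0 + 0\{b}) | b.b.0) ⊢ =b=> m1
  m1 = (0 + 0 + 0\{b}) | b.b.0 ⊢ =b=> m2
  m2 = (0 + 0 + 0\{b}) | b.0 ⊢ =b=> m3
  m3 = (0 + 0 + 0\{b}) | 0 ⊢ ·
Q's transition system — 4 states:
  n0 = a.((0 + 0 + 0\{b}) | b.b.0) ⊢ =a=> n1
  n1 = (0 + 0 + 0\{b}) | b.b.0 ⊢ =b=> n2
  n2 = (0 + 0 + 0\{b}) | b.0 ⊢ =b=> n3
  n3 = (0 + 0 + 0\{b}) | 0 ⊢ ·
Executing b from P (initial set {m0}):
  step 1 (b): {m1}
  P completes σ.
Executing b from Q (initial set {n0}):
  step 1 (b): ∅  — Q cannot continue

NO — witness ⟨b⟩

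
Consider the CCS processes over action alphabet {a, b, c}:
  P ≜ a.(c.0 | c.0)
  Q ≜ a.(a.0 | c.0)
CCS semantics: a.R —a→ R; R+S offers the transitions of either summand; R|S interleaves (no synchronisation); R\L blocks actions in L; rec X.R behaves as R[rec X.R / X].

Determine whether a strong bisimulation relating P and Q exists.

NO

P's transition system — 5 states:
  m0 = a.(c.0 | c.0) :: -a-> m1
  m1 = c.0 | c.0 :: -c-> m2, -c-> m3
  m2 = 0 | c.0 :: -c-> m4
  m3 = c.0 | 0 :: -c-> m4
  m4 = 0 | 0 :: stopped
Q's transition system — 5 states:
  n0 = a.(a.0 | c.0) :: -a-> n1
  n1 = a.0 | c.0 :: -a-> n2, -c-> n3
  n2 = 0 | c.0 :: -c-> n4
  n3 = a.0 | 0 :: -a-> n4
  n4 = 0 | 0 :: stopped
Coarsest stable partition (strong bisimilarity classes):
  B0 = {m0}
  B1 = {m1}
  B2 = {m2, m3, n2}
  B3 = {m4, n4}
  B4 = {n0}
  B5 = {n1}
  B6 = {n3}
m0 ∈ B0, n0 ∈ B4 → different blocks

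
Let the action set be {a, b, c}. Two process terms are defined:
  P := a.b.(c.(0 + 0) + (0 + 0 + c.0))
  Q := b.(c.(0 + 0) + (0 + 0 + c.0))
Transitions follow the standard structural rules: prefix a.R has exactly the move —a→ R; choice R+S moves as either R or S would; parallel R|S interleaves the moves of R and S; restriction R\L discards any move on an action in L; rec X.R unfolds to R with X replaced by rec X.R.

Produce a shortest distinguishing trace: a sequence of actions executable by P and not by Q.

a

Reachable graph of P (5 states):
  m0 = a.b.(c.(0 + 0) + (0 + 0 + c.0)) | =a=> m1
  m1 = b.(c.(0 + 0) + (0 + 0 + c.0)) | =b=> m2
  m2 = c.(0 + 0) + (0 + 0 + c.0) | =c=> m3, =c=> m4
  m3 = 0 | stopped
  m4 = 0 + 0 | stopped
Reachable graph of Q (4 states):
  n0 = b.(c.(0 + 0) + (0 + 0 + c.0)) | =b=> n1
  n1 = c.(0 + 0) + (0 + 0 + c.0) | =c=> n2, =c=> n3
  n2 = 0 | stopped
  n3 = 0 + 0 | stopped
Run σ = ⟨a⟩ on P: start {m0}
  [1] a ⇒ {m1}
  — P admits the full trace.
Run σ = ⟨a⟩ on Q: start {n0}
  [1] a ⇒ no successor for Q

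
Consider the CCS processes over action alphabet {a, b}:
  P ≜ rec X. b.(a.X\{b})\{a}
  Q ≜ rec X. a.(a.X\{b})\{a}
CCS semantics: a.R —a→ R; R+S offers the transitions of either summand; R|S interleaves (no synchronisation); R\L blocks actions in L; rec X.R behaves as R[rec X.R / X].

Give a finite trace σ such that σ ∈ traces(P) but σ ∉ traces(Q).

b

Reachable graph of P (2 states):
  m0 = rec X. b.(a.X\{b})\{a} | =b=> m1
  m1 = (a.(rec X. b.(a.X\{b})\{a})\{b})\{a} | stopped
Reachable graph of Q (2 states):
  n0 = rec X. a.(a.X\{b})\{a} | =a=> n1
  n1 = (a.(rec X. a.(a.X\{b})\{a})\{b})\{a} | stopped
Executing b from P (initial set {m0}):
  after b @ step 1: {m1}
  P completes σ.
Executing b from Q (initial set {n0}):
  after b @ step 1: ∅ (Q stuck)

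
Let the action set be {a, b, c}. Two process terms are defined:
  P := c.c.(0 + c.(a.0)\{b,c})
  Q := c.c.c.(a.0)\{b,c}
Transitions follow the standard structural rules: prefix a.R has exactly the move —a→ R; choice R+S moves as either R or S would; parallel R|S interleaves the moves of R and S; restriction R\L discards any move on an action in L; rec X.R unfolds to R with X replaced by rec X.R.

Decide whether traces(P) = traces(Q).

trace-equivalent

Reachable graph of P (5 states):
  s0 = c.c.(0 + c.(a.0)\{b,c}) ⊢ ··c··> s1
  s1 = c.(0 + c.(a.0)\{b,c}) ⊢ ··c··> s2
  s2 = 0 + c.(a.0)\{b,c} ⊢ ··c··> s3
  s3 = (a.0)\{b,c} ⊢ ··a··> s4
  s4 = 0\{b,c} ⊢ (no moves)
Reachable graph of Q (5 states):
  t0 = c.c.c.(a.0)\{b,c} ⊢ ··c··> t1
  t1 = c.c.(a.0)\{b,c} ⊢ ··c··> t2
  t2 = c.(a.0)\{b,c} ⊢ ··c··> t3
  t3 = (a.0)\{b,c} ⊢ ··a··> t4
  t4 = 0\{b,c} ⊢ (no moves)
Partition-refinement fixed point:
  B0 = {s0, t0}
  B1 = {s1, t1}
  B2 = {s2, t2}
  B3 = {s3, t3}
  B4 = {s4, t4}
s0 ∈ B0, t0 ∈ B0 → same block
Bisimilar ⇒ trace-equivalent.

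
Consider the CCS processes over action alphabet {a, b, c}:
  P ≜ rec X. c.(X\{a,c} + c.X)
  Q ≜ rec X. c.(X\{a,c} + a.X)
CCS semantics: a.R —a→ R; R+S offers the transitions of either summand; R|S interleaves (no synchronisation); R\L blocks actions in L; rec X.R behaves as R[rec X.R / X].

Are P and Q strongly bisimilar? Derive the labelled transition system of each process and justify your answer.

not bisimilar

LTS(P): 2 reachable states
  p0 = rec X. c.(X\{a,c} + c.X) | ··c··> p1
  p1 = (rec X. c.(X\{a,c} + c.X))\{a,c} + c.(rec X. c.(X\{a,c} + c.X)) | ··c··> p0
LTS(Q): 2 reachable states
  q0 = rec X. c.(X\{a,c} + a.X) | ··c··> q1
  q1 = (rec X. c.(X\{a,c} + a.X))\{a,c} + a.(rec X. c.(X\{a,c} + a.X)) | ··a··> q0
Bisimilarity quotient blocks:
  B0 = {p0, p1}
  B1 = {q0}
  B2 = {q1}
p0 ∈ B0, q0 ∈ B1 → different blocks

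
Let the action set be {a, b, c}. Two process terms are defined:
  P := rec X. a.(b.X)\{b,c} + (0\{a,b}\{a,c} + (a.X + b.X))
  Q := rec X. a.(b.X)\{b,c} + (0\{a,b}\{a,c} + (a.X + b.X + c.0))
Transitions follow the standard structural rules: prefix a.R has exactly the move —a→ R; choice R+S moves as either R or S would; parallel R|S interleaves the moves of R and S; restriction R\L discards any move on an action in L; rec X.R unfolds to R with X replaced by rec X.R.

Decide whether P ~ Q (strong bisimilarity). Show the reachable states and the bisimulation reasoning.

NO

LTS(P): 2 reachable states
  m0 = rec X. a.(b.X)\{b,c} + (0\{a,b}\{a,c} + (a.X + b.X)) has moves -a-> m0, -a-> m1, -b-> m0
  m1 = (b.(rec X. a.(b.X)\{b,c} + (0\{a,b}\{a,c} + (a.X + b.X))))\{b,c} has moves ·
LTS(Q): 3 reachable states
  n0 = rec X. a.(b.X)\{b,c} + (0\{a,b}\{a,c} + (a.X + b.X + c.0)) has moves -a-> n0, -a-> n1, -b-> n0, -c-> n2
  n1 = (b.(rec X. a.(b.X)\{b,c} + (0\{a,b}\{a,c} + (a.X + b.X + c.0))))\{b,c} has moves ·
  n2 = 0 has moves ·
Bisimilarity quotient blocks:
  B0 = {m0}
  B1 = {m1, n1, n2}
  B2 = {n0}
m0 ∈ B0, n0 ∈ B2 → different blocks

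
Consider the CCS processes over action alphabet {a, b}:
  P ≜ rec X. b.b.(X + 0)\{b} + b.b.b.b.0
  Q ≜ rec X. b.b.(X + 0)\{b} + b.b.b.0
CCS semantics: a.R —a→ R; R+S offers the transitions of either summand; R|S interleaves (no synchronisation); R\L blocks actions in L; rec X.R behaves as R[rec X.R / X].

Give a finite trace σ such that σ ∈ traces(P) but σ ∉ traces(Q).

Reachable graph of P (7 states):
  u0 = rec X. b.b.(X + 0)\{b} + b.b.b.b.0 → -b-> u1, -b-> u2
  u1 = b.((rec X. b.b.(X + 0)\{b} + b.b.b.b.0) + 0)\{b} → -b-> u3
  u2 = b.b.b.0 → -b-> u4
  u3 = ((rec X. b.b.(X + 0)\{b} + b.b.b.b.0) + 0)\{b} → deadlocked
  u4 = b.b.0 → -b-> u5
  u5 = b.0 → -b-> u6
  u6 = 0 → deadlocked
Reachable graph of Q (6 states):
  v0 = rec X. b.b.(X + 0)\{b} + b.b.b.0 → -b-> v1, -b-> v2
  v1 = b.((rec X. b.b.(X + 0)\{b} + b.b.b.0) + 0)\{b} → -b-> v3
  v2 = b.b.0 → -b-> v4
  v3 = ((rec X. b.b.(X + 0)\{b} + b.b.b.0) + 0)\{b} → deadlocked
  v4 = b.0 → -b-> v5
  v5 = 0 → deadlocked
Run σ = ⟨bbbb⟩ on P: start {u0}
  after b @ step 1: {u1, u2}
  after b @ step 2: {u3, u4}
  after b @ step 3: {u5}
  after b @ step 4: {u6}
  — P admits the full trace.
Run σ = ⟨bbbb⟩ on Q: start {v0}
  after b @ step 1: {v1, v2}
  after b @ step 2: {v3, v4}
  after b @ step 3: {v5}
  after b @ step 4: ∅  — Q cannot continue

bbbb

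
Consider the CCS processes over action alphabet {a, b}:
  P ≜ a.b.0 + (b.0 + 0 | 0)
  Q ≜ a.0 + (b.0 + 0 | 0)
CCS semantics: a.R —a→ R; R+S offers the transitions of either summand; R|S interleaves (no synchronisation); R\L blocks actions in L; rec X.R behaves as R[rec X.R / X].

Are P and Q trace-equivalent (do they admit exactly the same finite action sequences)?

P's transition system — 3 states:
  p0 = a.b.0 + (b.0 + 0 | 0) | =a=> p1, =b=> p2
  p1 = b.0 | =b=> p2
  p2 = 0 | stopped
Q's transition system — 2 states:
  q0 = a.0 + (b.0 + 0 | 0) | =a=> q1, =b=> q1
  q1 = 0 | stopped
Executing ab from P (initial set {p0}):
  step 1 (a): {p1}
  step 2 (b): {p2}
  ✓ P
Executing ab from Q (initial set {q0}):
  step 1 (a): {q1}
  step 2 (b): ∅  — Q cannot continue

trace-distinct — witness ⟨ab⟩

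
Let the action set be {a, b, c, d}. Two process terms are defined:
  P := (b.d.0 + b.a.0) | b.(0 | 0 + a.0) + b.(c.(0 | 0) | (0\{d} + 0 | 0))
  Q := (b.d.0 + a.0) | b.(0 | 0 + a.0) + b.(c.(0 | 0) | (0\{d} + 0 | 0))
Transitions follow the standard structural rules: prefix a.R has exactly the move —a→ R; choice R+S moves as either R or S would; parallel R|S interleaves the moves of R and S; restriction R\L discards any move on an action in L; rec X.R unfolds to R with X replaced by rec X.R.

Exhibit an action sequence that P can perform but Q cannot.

P's transition system — 14 states:
  m0 = (b.d.0 + b.a.0) | b.(0 | 0 + a.0) + b.(c.(0 | 0) | (0\{d} + 0 | 0)) → --b--▸ m1, --b--▸ m2, --b--▸ m3, --b--▸ m4
  m1 = (b.d.0 + b.a.0) | (0 | 0 + a.0) → --a--▸ m5, --b--▸ m6, --b--▸ m7
  m2 = a.0 | b.(0 | 0 + a.0) → --a--▸ m8, --b--▸ m6
  m3 = c.(0 | 0) | (0\{d} + 0 | 0) → --c--▸ m9
  m4 = d.0 | b.(0 | 0 + a.0) → --b--▸ m7, --d--▸ m8
  m5 = (b.d.0 + b.a.0) | 0 → --b--▸ m10, --b--▸ m11
  m6 = a.0 | (0 | 0 + a.0) → --a--▸ m10, --a--▸ m12
  m7 = d.0 | (0 | 0 + a.0) → --a--▸ m11, --d--▸ m12
  m8 = 0 | b.(0 | 0 + a.0) → --b--▸ m12
  m9 = 0 | 0 | (0\{d} + 0 | 0) → ∅
  m10 = a.0 | 0 → --a--▸ m13
  m11 = d.0 | 0 → --d--▸ m13
  m12 = 0 | (0 | 0 + a.0) → --a--▸ m13
  m13 = 0 | 0 → ∅
Q's transition system — 11 states:
  n0 = (b.d.0 + a.0) | b.(0 | 0 + a.0) + b.(c.(0 | 0) | (0\{d} + 0 | 0)) → --a--▸ n1, --b--▸ n2, --b--▸ n3, --b--▸ n4
  n1 = 0 | b.(0 | 0 + a.0) → --b--▸ n5
  n2 = (b.d.0 + a.0) | (0 | 0 + a.0) → --a--▸ n5, --a--▸ n6, --b--▸ n7
  n3 = c.(0 | 0) | (0\{d} + 0 | 0) → --c--▸ n8
  n4 = d.0 | b.(0 | 0 + a.0) → --b--▸ n7, --d--▸ n1
  n5 = 0 | (0 | 0 + a.0) → --a--▸ n9
  n6 = (b.d.0 + a.0) | 0 → --a--▸ n9, --b--▸ n10
  n7 = d.0 | (0 | 0 + a.0) → --a--▸ n10, --d--▸ n5
  n8 = 0 | 0 | (0\{d} + 0 | 0) → ∅
  n9 = 0 | 0 → ∅
  n10 = d.0 | 0 → --d--▸ n9
Executing baba from P (initial set {m0}):
  after b @ step 1: {m1, m2, m3, m4}
  after a @ step 2: {m5, m8}
  after b @ step 3: {m10, m11, m12}
  after a @ step 4: {m13}
  — P admits the full trace.
Executing baba from Q (initial set {n0}):
  after b @ step 1: {n2, n3, n4}
  after a @ step 2: {n5, n6}
  after b @ step 3: {n10}
  after a @ step 4: ∅ (Q stuck)

baba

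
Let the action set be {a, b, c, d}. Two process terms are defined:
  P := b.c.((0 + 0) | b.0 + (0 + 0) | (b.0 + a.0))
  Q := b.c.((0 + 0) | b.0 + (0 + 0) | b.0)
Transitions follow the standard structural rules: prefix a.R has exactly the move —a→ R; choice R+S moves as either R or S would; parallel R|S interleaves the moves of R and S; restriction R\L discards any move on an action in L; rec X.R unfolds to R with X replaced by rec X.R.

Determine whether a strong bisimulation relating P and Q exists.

LTS(P): 4 reachable states
  p0 = b.c.((0 + 0) | b.0 + (0 + 0) | (b.0 + a.0)) ⊢ -b-> p1
  p1 = c.((0 + 0) | b.0 + (0 + 0) | (b.0 + a.0)) ⊢ -c-> p2
  p2 = (0 + 0) | b.0 + (0 + 0) | (b.0 + a.0) ⊢ -a-> p3, -b-> p3
  p3 = (0 + 0) | 0 ⊢ ·
LTS(Q): 4 reachable states
  q0 = b.c.((0 + 0) | b.0 + (0 + 0) | b.0) ⊢ -b-> q1
  q1 = c.((0 + 0) | b.0 + (0 + 0) | b.0) ⊢ -c-> q2
  q2 = (0 + 0) | b.0 + (0 + 0) | b.0 ⊢ -b-> q3
  q3 = (0 + 0) | 0 ⊢ ·
Coarsest stable partition (strong bisimilarity classes):
  B0 = {p0}
  B1 = {p1}
  B2 = {p2}
  B3 = {p3, q3}
  B4 = {q0}
  B5 = {q1}
  B6 = {q2}
p0 ∈ B0, q0 ∈ B4 → different blocks

not bisimilar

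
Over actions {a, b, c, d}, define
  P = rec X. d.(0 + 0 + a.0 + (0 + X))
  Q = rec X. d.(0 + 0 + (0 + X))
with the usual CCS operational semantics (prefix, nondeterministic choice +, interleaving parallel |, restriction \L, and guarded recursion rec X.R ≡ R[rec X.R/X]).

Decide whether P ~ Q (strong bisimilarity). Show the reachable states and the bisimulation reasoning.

NO

LTS(P): 3 reachable states
  s0 = rec X. d.(0 + 0 + a.0 + (0 + X)) → --d--▸ s1
  s1 = 0 + 0 + a.0 + (0 + (rec X. d.(0 + 0 + a.0 + (0 + X)))) → --a--▸ s2, --d--▸ s1
  s2 = 0 → deadlocked
LTS(Q): 2 reachable states
  t0 = rec X. d.(0 + 0 + (0 + X)) → --d--▸ t1
  t1 = 0 + 0 + (0 + (rec X. d.(0 + 0 + (0 + X)))) → --d--▸ t1
Partition-refinement fixed point:
  B0 = {s0}
  B1 = {s1}
  B2 = {s2}
  B3 = {t0, t1}
s0 ∈ B0, t0 ∈ B3 → different blocks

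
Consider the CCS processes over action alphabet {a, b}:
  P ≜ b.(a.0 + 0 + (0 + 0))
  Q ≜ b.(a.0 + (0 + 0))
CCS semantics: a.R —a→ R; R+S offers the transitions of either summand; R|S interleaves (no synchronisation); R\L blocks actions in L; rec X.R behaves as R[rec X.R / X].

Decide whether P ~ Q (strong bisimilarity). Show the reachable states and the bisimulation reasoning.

LTS(P): 3 reachable states
  u0 = b.(a.0 + 0 + (0 + 0)) | =b=> u1
  u1 = a.0 + 0 + (0 + 0) | =a=> u2
  u2 = 0 | ∅
LTS(Q): 3 reachable states
  v0 = b.(a.0 + (0 + 0)) | =b=> v1
  v1 = a.0 + (0 + 0) | =a=> v2
  v2 = 0 | ∅
Partition-refinement fixed point:
  B0 = {u0, v0}
  B1 = {u1, v1}
  B2 = {u2, v2}
u0 ∈ B0, v0 ∈ B0 → same block

P ~ Q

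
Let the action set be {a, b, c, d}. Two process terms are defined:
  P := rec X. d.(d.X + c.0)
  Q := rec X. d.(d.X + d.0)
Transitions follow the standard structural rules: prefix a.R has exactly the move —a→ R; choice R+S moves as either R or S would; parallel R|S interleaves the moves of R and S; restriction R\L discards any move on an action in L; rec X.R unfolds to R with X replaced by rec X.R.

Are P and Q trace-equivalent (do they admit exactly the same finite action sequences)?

trace-distinct — witness ⟨dc⟩

LTS(P): 3 reachable states
  u0 = rec X. d.(d.X + c.0) has moves ··d··> u1
  u1 = d.(rec X. d.(d.X + c.0)) + c.0 has moves ··c··> u2, ··d··> u0
  u2 = 0 has moves deadlocked
LTS(Q): 3 reachable states
  v0 = rec X. d.(d.X + d.0) has moves ··d··> v1
  v1 = d.(rec X. d.(d.X + d.0)) + d.0 has moves ··d··> v0, ··d··> v2
  v2 = 0 has moves deadlocked
Executing dc from P (initial set {u0}):
  [1] d ⇒ {u1}
  [2] c ⇒ {u2}
  P completes σ.
Executing dc from Q (initial set {v0}):
  [1] d ⇒ {v1}
  [2] c ⇒ ∅ (Q stuck)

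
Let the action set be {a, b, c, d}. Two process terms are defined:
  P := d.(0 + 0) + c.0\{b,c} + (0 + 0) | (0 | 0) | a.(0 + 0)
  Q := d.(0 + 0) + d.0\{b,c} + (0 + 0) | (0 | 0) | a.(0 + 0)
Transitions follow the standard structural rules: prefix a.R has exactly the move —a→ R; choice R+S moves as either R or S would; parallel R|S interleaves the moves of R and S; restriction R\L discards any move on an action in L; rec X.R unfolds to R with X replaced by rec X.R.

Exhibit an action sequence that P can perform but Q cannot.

P's transition system — 4 states:
  m0 = d.(0 + 0) + c.0\{b,c} + (0 + 0) | (0 | 0) | a.(0 + 0) :: -a-> m1, -c-> m2, -d-> m3
  m1 = (0 + 0) | (0 | 0) | (0 + 0) :: (no moves)
  m2 = 0\{b,c} :: (no moves)
  m3 = 0 + 0 :: (no moves)
Q's transition system — 4 states:
  n0 = d.(0 + 0) + d.0\{b,c} + (0 + 0) | (0 | 0) | a.(0 + 0) :: -a-> n1, -d-> n2, -d-> n3
  n1 = (0 + 0) | (0 | 0) | (0 + 0) :: (no moves)
  n2 = 0 + 0 :: (no moves)
  n3 = 0\{b,c} :: (no moves)
Executing c from P (initial set {m0}):
  step 1 (c): {m2}
  — P admits the full trace.
Executing c from Q (initial set {n0}):
  step 1 (c): no successor for Q

c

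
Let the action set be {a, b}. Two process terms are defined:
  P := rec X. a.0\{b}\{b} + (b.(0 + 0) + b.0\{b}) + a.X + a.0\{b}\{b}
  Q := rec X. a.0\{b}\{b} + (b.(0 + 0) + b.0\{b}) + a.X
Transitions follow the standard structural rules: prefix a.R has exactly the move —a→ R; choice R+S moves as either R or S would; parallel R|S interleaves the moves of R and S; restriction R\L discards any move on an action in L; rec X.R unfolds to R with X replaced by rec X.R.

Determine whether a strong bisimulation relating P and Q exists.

LTS(P): 4 reachable states
  p0 = rec X. a.0\{b}\{b} + (b.(0 + 0) + b.0\{b}) + a.X + a.0\{b}\{b} | -a-> p0, -a-> p1, -b-> p2, -b-> p3
  p1 = 0\{b}\{b} | stopped
  p2 = 0 + 0 | stopped
  p3 = 0\{b} | stopped
LTS(Q): 4 reachable states
  q0 = rec X. a.0\{b}\{b} + (b.(0 + 0) + b.0\{b}) + a.X | -a-> q0, -a-> q1, -b-> q2, -b-> q3
  q1 = 0\{b}\{b} | stopped
  q2 = 0 + 0 | stopped
  q3 = 0\{b} | stopped
Partition-refinement fixed point:
  B0 = {p0, q0}
  B1 = {p1, p2, p3, q1, q2, q3}
p0 ∈ B0, q0 ∈ B0 → same block

P ~ Q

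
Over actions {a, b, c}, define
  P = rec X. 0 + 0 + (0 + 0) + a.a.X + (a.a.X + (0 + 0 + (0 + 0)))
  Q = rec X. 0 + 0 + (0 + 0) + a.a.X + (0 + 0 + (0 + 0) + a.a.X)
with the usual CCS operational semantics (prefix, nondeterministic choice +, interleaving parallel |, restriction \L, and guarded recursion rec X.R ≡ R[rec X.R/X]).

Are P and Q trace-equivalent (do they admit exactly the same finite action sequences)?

YES

P's transition system — 2 states:
  p0 = rec X. 0 + 0 + (0 + 0) + a.a.X + (a.a.X + (0 + 0 + (0 + 0))) ⊢ ··a··> p1
  p1 = a.(rec X. 0 + 0 + (0 + 0) + a.a.X + (a.a.X + (0 + 0 + (0 + 0)))) ⊢ ··a··> p0
Q's transition system — 2 states:
  q0 = rec X. 0 + 0 + (0 + 0) + a.a.X + (0 + 0 + (0 + 0) + a.a.X) ⊢ ··a··> q1
  q1 = a.(rec X. 0 + 0 + (0 + 0) + a.a.X + (0 + 0 + (0 + 0) + a.a.X)) ⊢ ··a··> q0
Bisimilarity quotient blocks:
  B0 = {p0, p1, q0, q1}
p0 ∈ B0, q0 ∈ B0 → same block
Bisimilar ⇒ trace-equivalent.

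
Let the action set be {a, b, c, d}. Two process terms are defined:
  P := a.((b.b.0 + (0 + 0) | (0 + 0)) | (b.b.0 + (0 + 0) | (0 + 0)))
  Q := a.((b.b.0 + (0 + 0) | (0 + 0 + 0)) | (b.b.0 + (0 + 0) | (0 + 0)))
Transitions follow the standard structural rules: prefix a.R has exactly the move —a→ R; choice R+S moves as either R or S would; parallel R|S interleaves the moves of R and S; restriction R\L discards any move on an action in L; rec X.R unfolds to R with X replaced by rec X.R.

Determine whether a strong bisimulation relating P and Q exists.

YES

LTS(P): 10 reachable states
  u0 = a.((b.b.0 + (0 + 0) | (0 + 0)) | (b.b.0 + (0 + 0) | (0 + 0))) → =a=> u1
  u1 = (b.b.0 + (0 + 0) | (0 + 0)) | (b.b.0 + (0 + 0) | (0 + 0)) → =b=> u2, =b=> u3
  u2 = (b.b.0 + (0 + 0) | (0 + 0)) | b.0 → =b=> u4, =b=> u5
  u3 = b.0 | (b.b.0 + (0 + 0) | (0 + 0)) → =b=> u5, =b=> u6
  u4 = (b.b.0 + (0 + 0) | (0 + 0)) | 0 → =b=> u7
  u5 = b.0 | b.0 → =b=> u7, =b=> u8
  u6 = 0 | (b.b.0 + (0 + 0) | (0 + 0)) → =b=> u8
  u7 = b.0 | 0 → =b=> u9
  u8 = 0 | b.0 → =b=> u9
  u9 = 0 | 0 → ∅
LTS(Q): 10 reachable states
  v0 = a.((b.b.0 + (0 + 0) | (0 + 0 + 0)) | (b.b.0 + (0 + 0) | (0 + 0))) → =a=> v1
  v1 = (b.b.0 + (0 + 0) | (0 + 0 + 0)) | (b.b.0 + (0 + 0) | (0 + 0)) → =b=> v2, =b=> v3
  v2 = (b.b.0 + (0 + 0) | (0 + 0 + 0)) | b.0 → =b=> v4, =b=> v5
  v3 = b.0 | (b.b.0 + (0 + 0) | (0 + 0)) → =b=> v5, =b=> v6
  v4 = (b.b.0 + (0 + 0) | (0 + 0 + 0)) | 0 → =b=> v7
  v5 = b.0 | b.0 → =b=> v7, =b=> v8
  v6 = 0 | (b.b.0 + (0 + 0) | (0 + 0)) → =b=> v8
  v7 = b.0 | 0 → =b=> v9
  v8 = 0 | b.0 → =b=> v9
  v9 = 0 | 0 → ∅
Bisimilarity quotient blocks:
  B0 = {u0, v0}
  B1 = {u1, v1}
  B2 = {u2, u3, v2, v3}
  B3 = {u4, u5, u6, v4, v5, v6}
  B4 = {u7, u8, v7, v8}
  B5 = {u9, v9}
u0 ∈ B0, v0 ∈ B0 → same block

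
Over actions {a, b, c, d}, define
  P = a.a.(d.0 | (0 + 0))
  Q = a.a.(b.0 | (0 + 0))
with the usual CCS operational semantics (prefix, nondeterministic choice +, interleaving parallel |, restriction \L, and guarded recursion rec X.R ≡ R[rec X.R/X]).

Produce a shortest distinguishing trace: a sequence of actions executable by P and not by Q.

aad

P's transition system — 4 states:
  p0 = a.a.(d.0 | (0 + 0)) :: ··a··> p1
  p1 = a.(d.0 | (0 + 0)) :: ··a··> p2
  p2 = d.0 | (0 + 0) :: ··d··> p3
  p3 = 0 | (0 + 0) :: stopped
Q's transition system — 4 states:
  q0 = a.a.(b.0 | (0 + 0)) :: ··a··> q1
  q1 = a.(b.0 | (0 + 0)) :: ··a··> q2
  q2 = b.0 | (0 + 0) :: ··b··> q3
  q3 = 0 | (0 + 0) :: stopped
Run σ = ⟨aad⟩ on P: start {p0}
  after a @ step 1: {p1}
  after a @ step 2: {p2}
  after d @ step 3: {p3}
  ✓ P
Run σ = ⟨aad⟩ on Q: start {q0}
  after a @ step 1: {q1}
  after a @ step 2: {q2}
  after d @ step 3: ∅ (Q stuck)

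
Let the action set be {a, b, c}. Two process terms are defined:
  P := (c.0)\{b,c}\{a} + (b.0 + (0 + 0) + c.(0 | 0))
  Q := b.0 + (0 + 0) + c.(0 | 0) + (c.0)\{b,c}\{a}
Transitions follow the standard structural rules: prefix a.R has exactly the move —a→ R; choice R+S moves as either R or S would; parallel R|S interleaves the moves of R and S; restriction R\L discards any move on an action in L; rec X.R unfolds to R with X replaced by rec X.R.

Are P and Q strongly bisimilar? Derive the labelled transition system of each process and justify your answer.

LTS(P): 3 reachable states
  p0 = (c.0)\{b,c}\{a} + (b.0 + (0 + 0) + c.(0 | 0)) has moves —b→ p1, —c→ p2
  p1 = 0 has moves (no moves)
  p2 = 0 | 0 has moves (no moves)
LTS(Q): 3 reachable states
  q0 = b.0 + (0 + 0) + c.(0 | 0) + (c.0)\{b,c}\{a} has moves —b→ q1, —c→ q2
  q1 = 0 has moves (no moves)
  q2 = 0 | 0 has moves (no moves)
Coarsest stable partition (strong bisimilarity classes):
  B0 = {p0, q0}
  B1 = {p1, p2, q1, q2}
p0 ∈ B0, q0 ∈ B0 → same block

bisimilar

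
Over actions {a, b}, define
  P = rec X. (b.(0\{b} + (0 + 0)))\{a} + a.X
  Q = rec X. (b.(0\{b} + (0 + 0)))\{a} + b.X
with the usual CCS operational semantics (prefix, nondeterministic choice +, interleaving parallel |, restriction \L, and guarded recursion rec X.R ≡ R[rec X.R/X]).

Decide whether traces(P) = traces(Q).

trace-distinct — witness ⟨a⟩

Reachable graph of P (2 states):
  p0 = rec X. (b.(0\{b} + (0 + 0)))\{a} + a.X → —a→ p0, —b→ p1
  p1 = (0\{b} + (0 + 0))\{a} → stopped
Reachable graph of Q (2 states):
  q0 = rec X. (b.(0\{b} + (0 + 0)))\{a} + b.X → —b→ q0, —b→ q1
  q1 = (0\{b} + (0 + 0))\{a} → stopped
Run σ = ⟨a⟩ on P: start {p0}
  [1] a ⇒ {p0}
  P completes σ.
Run σ = ⟨a⟩ on Q: start {q0}
  [1] a ⇒ ∅  — Q cannot continue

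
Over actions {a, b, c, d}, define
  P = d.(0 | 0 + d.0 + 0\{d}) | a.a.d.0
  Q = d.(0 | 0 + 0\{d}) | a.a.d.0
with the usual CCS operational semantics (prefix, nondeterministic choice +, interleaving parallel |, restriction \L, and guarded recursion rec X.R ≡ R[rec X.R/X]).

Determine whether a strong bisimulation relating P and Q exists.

P ≁ Q

Reachable graph of P (12 states):
  s0 = d.(0 | 0 + d.0 + 0\{d}) | a.a.d.0 has moves ··a··> s1, ··d··> s2
  s1 = d.(0 | 0 + d.0 + 0\{d}) | a.d.0 has moves ··a··> s3, ··d··> s4
  s2 = (0 | 0 + d.0 + 0\{d}) | a.a.d.0 has moves ··a··> s4, ··d··> s5
  s3 = d.(0 | 0 + d.0 + 0\{d}) | d.0 has moves ··d··> s6, ··d··> s7
  s4 = (0 | 0 + d.0 + 0\{d}) | a.d.0 has moves ··a··> s6, ··d··> s8
  s5 = 0 | a.a.d.0 has moves ··a··> s8
  s6 = (0 | 0 + d.0 + 0\{d}) | d.0 has moves ··d··> s10, ··d··> s9
  s7 = d.(0 | 0 + d.0 + 0\{d}) | 0 has moves ··d··> s9
  s8 = 0 | a.d.0 has moves ··a··> s10
  s9 = (0 | 0 + d.0 + 0\{d}) | 0 has moves ··d··> s11
  s10 = 0 | d.0 has moves ··d··> s11
  s11 = 0 | 0 has moves stopped
Reachable graph of Q (8 states):
  t0 = d.(0 | 0 + 0\{d}) | a.a.d.0 has moves ··a··> t1, ··d··> t2
  t1 = d.(0 | 0 + 0\{d}) | a.d.0 has moves ··a··> t3, ··d··> t4
  t2 = (0 | 0 + 0\{d}) | a.a.d.0 has moves ··a··> t4
  t3 = d.(0 | 0 + 0\{d}) | d.0 has moves ··d··> t5, ··d··> t6
  t4 = (0 | 0 + 0\{d}) | a.d.0 has moves ··a··> t5
  t5 = (0 | 0 + 0\{d}) | d.0 has moves ··d··> t7
  t6 = d.(0 | 0 + 0\{d}) | 0 has moves ··d··> t7
  t7 = (0 | 0 + 0\{d}) | 0 has moves stopped
Partition-refinement fixed point:
  B0 = {s0}
  B1 = {s1}
  B2 = {s4, t1}
  B3 = {s6, s7, t3}
  B4 = {s10, s9, t5, t6}
  B5 = {s11, t7}
  B6 = {s8, t4}
  B7 = {s3}
  B8 = {s2, t0}
  B9 = {s5, t2}
s0 ∈ B0, t0 ∈ B8 → different blocks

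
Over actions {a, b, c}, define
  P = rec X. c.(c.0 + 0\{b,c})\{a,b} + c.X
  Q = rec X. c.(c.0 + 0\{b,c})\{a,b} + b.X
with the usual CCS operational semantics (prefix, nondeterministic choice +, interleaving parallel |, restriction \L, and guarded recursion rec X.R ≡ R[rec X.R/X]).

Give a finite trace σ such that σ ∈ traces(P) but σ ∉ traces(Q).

ccc

Reachable graph of P (3 states):
  m0 = rec X. c.(c.0 + 0\{b,c})\{a,b} + c.X → —c→ m0, —c→ m1
  m1 = (c.0 + 0\{b,c})\{a,b} → —c→ m2
  m2 = 0\{a,b} → ·
Reachable graph of Q (3 states):
  n0 = rec X. c.(c.0 + 0\{b,c})\{a,b} + b.X → —b→ n0, —c→ n1
  n1 = (c.0 + 0\{b,c})\{a,b} → —c→ n2
  n2 = 0\{a,b} → ·
Trace ⟨ccc⟩ through P, begin at {m0}:
  [1] c ⇒ {m0, m1}
  [2] c ⇒ {m0, m1, m2}
  [3] c ⇒ {m0, m1, m2}
  — P admits the full trace.
Trace ⟨ccc⟩ through Q, begin at {n0}:
  [1] c ⇒ {n1}
  [2] c ⇒ {n2}
  [3] c ⇒ no successor for Q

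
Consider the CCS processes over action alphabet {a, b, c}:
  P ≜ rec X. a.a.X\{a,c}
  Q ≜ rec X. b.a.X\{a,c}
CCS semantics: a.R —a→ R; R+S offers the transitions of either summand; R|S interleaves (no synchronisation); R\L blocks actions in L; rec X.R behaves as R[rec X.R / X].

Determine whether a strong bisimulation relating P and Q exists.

not bisimilar

Reachable graph of P (3 states):
  s0 = rec X. a.a.X\{a,c} → -a-> s1
  s1 = a.(rec X. a.a.X\{a,c})\{a,c} → -a-> s2
  s2 = (rec X. a.a.X\{a,c})\{a,c} → (no moves)
Reachable graph of Q (4 states):
  t0 = rec X. b.a.X\{a,c} → -b-> t1
  t1 = a.(rec X. b.a.X\{a,c})\{a,c} → -a-> t2
  t2 = (rec X. b.a.X\{a,c})\{a,c} → -b-> t3
  t3 = (a.(rec X. b.a.X\{a,c})\{a,c})\{a,c} → (no moves)
Coarsest stable partition (strong bisimilarity classes):
  B0 = {s0}
  B1 = {s1}
  B2 = {s2, t3}
  B3 = {t0}
  B4 = {t1}
  B5 = {t2}
s0 ∈ B0, t0 ∈ B3 → different blocks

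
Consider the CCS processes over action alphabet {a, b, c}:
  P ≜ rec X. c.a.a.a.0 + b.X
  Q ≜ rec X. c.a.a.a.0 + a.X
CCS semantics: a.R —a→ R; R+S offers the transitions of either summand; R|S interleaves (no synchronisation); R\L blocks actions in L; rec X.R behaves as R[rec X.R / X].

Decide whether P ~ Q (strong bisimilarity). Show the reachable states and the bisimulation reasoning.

not bisimilar

LTS(P): 5 reachable states
  u0 = rec X. c.a.a.a.0 + b.X → ··b··> u0, ··c··> u1
  u1 = a.a.a.0 → ··a··> u2
  u2 = a.a.0 → ··a··> u3
  u3 = a.0 → ··a··> u4
  u4 = 0 → deadlocked
LTS(Q): 5 reachable states
  v0 = rec X. c.a.a.a.0 + a.X → ··a··> v0, ··c··> v1
  v1 = a.a.a.0 → ··a··> v2
  v2 = a.a.0 → ··a··> v3
  v3 = a.0 → ··a··> v4
  v4 = 0 → deadlocked
Partition-refinement fixed point:
  B0 = {u0}
  B1 = {u1, v1}
  B2 = {u2, v2}
  B3 = {u3, v3}
  B4 = {u4, v4}
  B5 = {v0}
u0 ∈ B0, v0 ∈ B5 → different blocks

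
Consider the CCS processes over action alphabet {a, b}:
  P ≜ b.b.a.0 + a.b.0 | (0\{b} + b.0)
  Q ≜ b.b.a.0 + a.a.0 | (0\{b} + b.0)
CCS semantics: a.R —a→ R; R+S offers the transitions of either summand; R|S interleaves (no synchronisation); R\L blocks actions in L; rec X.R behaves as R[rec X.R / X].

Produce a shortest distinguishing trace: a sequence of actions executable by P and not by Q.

abb

LTS(P): 9 reachable states
  u0 = b.b.a.0 + a.b.0 | (0\{b} + b.0) | —a→ u1, —b→ u2, —b→ u3
  u1 = b.0 | (0\{b} + b.0) | —b→ u4, —b→ u5
  u2 = a.b.0 | 0 | —a→ u5
  u3 = b.a.0 | —b→ u6
  u4 = 0 | (0\{b} + b.0) | —b→ u7
  u5 = b.0 | 0 | —b→ u7
  u6 = a.0 | —a→ u8
  u7 = 0 | 0 | deadlocked
  u8 = 0 | deadlocked
LTS(Q): 9 reachable states
  v0 = b.b.a.0 + a.a.0 | (0\{b} + b.0) | —a→ v1, —b→ v2, —b→ v3
  v1 = a.0 | (0\{b} + b.0) | —a→ v4, —b→ v5
  v2 = a.a.0 | 0 | —a→ v5
  v3 = b.a.0 | —b→ v6
  v4 = 0 | (0\{b} + b.0) | —b→ v7
  v5 = a.0 | 0 | —a→ v7
  v6 = a.0 | —a→ v8
  v7 = 0 | 0 | deadlocked
  v8 = 0 | deadlocked
Trace ⟨abb⟩ through P, begin at {u0}:
  step 1 (a): {u1}
  step 2 (b): {u4, u5}
  step 3 (b): {u7}
  — P admits the full trace.
Trace ⟨abb⟩ through Q, begin at {v0}:
  step 1 (a): {v1}
  step 2 (b): {v5}
  step 3 (b): ∅ (Q stuck)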